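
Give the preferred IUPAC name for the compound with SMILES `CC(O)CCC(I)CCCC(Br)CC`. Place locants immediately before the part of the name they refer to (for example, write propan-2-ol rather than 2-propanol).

9-bromo-5-iodoundecan-2-ol

Counting along the main chain through the –OH group gives 11 carbons: the parent is undecane.
The highest-priority functional group is an alcohol (–OH), so the name ends in -ol.
Number the chain so that numbering from this end puts the hydroxyl group at C-2 rather than C-10.
This places the hydroxyl at C-2; a bromo group at C-9; an iodo group at C-5.
The substituents are ordered alphabetically, ignoring any di-/tri- multipliers.
Putting it together: 9-bromo-5-iodoundecan-2-ol.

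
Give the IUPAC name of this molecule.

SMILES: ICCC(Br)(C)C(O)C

Counting along the main chain through the –OH group gives 5 carbons: the parent is pentane.
An alcohol (–OH) is the principal characteristic group, giving the suffix -ol.
Choose the numbering such that numbering from this end puts the hydroxyl group at C-2 rather than C-4.
With this numbering: the hydroxyl at C-2; a bromo group at C-3; an iodo group at C-5; a methyl group at C-3.
Prefixes are listed alphabetically: bromo, iodo, methyl.
The name is 3-bromo-5-iodo-3-methylpentan-2-ol.

3-bromo-5-iodo-3-methylpentan-2-ol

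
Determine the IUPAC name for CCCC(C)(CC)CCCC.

The longest carbon chain is 8 atoms: the parent is octane.
Number the chain so that the substituent locant set {4,4} is lower than {5,5} at the first point of difference.
That gives an ethyl group at C-4; a methyl group at C-4.
Prefixes are listed alphabetically: ethyl, methyl.
Putting it together: 4-ethyl-4-methyloctane.

4-ethyl-4-methyloctane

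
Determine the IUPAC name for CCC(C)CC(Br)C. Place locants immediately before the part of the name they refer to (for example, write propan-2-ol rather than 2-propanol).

2-bromo-4-methylhexane

The longest carbon chain is 6 atoms: the parent is hexane.
The numbering direction is chosen so that the substituent locant set {2,4} is lower than {3,5} at the first point of difference.
That gives a bromo group at C-2; a methyl group at C-4.
Prefixes are listed alphabetically: bromo, methyl.
Assembling the pieces gives 2-bromo-4-methylhexane.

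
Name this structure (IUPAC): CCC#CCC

Counting along the main chain through the multiple bond gives 6 carbons: the parent is hexane.
The chain contains a C≡C triple bond, so the unsaturation ending is -yne.
The molecule is symmetric, so either numbering direction gives the same locants.
That gives the triple bond between C-3 and C-4.
Putting it together: hex-3-yne.

hex-3-yne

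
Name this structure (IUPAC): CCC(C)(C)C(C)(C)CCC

The longest continuous carbon chain has 7 atoms, so the parent hydride is heptane.
Number the chain so that the substituent locant set {3,3,4,4} is lower than {4,4,5,5} at the first point of difference.
This places methyl groups at C-3 (×2) and C-4 (×2).
Assembling the pieces gives 3,3,4,4-tetramethylheptane.

3,3,4,4-tetramethylheptane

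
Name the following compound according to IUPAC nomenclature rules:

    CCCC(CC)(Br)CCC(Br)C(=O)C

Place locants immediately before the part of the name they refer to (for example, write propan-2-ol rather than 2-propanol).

The longest chain bearing the carbonyl is 9 carbons long (nonane).
The principal characteristic group is a ketone (C=O on an internal carbon), named with the suffix -one.
The numbering direction is chosen so that numbering from this end puts the carbonyl group at C-2 rather than C-8.
This places the carbonyl at C-2; bromo groups at C-3 and C-6; an ethyl group at C-6.
Prefixes are listed alphabetically: bromo, ethyl.
Putting it together: 3,6-dibromo-6-ethylnonan-2-one.

3,6-dibromo-6-ethylnonan-2-one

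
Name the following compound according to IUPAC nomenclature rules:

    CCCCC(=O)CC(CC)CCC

The longest carbon chain that includes the carbonyl has 10 carbons, so the parent hydride is decane.
A ketone (C=O on an internal carbon) is the principal characteristic group, giving the suffix -one.
Choose the numbering such that numbering from this end puts the carbonyl group at C-5 rather than C-6.
With this numbering: the carbonyl at C-5; an ethyl group at C-7.
The name is 7-ethyldecan-5-one.

7-ethyldecan-5-one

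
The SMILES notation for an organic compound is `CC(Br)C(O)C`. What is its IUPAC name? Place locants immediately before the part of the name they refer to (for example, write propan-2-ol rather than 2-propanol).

Counting along the main chain through the –OH group gives 4 carbons: the parent is butane.
An alcohol (–OH) is the principal characteristic group, giving the suffix -ol.
The numbering direction is chosen so that numbering from this end puts the hydroxyl group at C-2 rather than C-3.
With this numbering: the hydroxyl at C-2; a bromo group at C-3.
Putting it together: 3-bromobutan-2-ol.

3-bromobutan-2-ol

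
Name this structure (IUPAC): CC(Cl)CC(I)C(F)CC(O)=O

6-chloro-3-fluoro-4-iodoheptanoic acid

Counting along the main chain through the –COOH group gives 7 carbons: the parent is heptane.
A carboxylic acid (terminal –COOH) is the principal characteristic group, giving the suffix -oic acid.
Number the chain so that the carboxylic acid carbon is C-1 by definition.
This places a chloro group at C-6; a fluoro group at C-3; an iodo group at C-4.
Prefixes are listed alphabetically: chloro, fluoro, iodo.
Putting it together: 6-chloro-3-fluoro-4-iodoheptanoic acid.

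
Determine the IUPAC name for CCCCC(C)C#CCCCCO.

7-methylundec-5-yn-1-ol

The longest carbon chain that includes the –OH group and the multiple bond has 11 carbons, so the parent hydride is undecane.
An alcohol (–OH) is the principal characteristic group, giving the suffix -ol.
The chain contains a C≡C triple bond, so the unsaturation ending is -yne.
Choose the numbering such that numbering from this end puts the hydroxyl group at C-1 rather than C-11.
With this numbering: the hydroxyl at C-1; the triple bond between C-5 and C-6; a methyl group at C-7.
Assembling the pieces gives 7-methylundec-5-yn-1-ol.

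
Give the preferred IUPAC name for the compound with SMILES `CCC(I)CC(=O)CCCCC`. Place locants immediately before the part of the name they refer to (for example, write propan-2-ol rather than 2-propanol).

The longest carbon chain that includes the carbonyl has 10 carbons, so the parent hydride is decane.
A ketone (C=O on an internal carbon) is the principal characteristic group, giving the suffix -one.
Number the chain so that numbering from this end puts the carbonyl group at C-5 rather than C-6.
This places the carbonyl at C-5; an iodo group at C-3.
The name is 3-iododecan-5-one.

3-iododecan-5-one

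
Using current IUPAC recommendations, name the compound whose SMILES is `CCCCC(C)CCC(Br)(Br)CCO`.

3,3-dibromo-6-methyldecan-1-ol

The longest chain bearing the –OH group is 10 carbons long (decane).
An alcohol (–OH) is the principal characteristic group, giving the suffix -ol.
Number the chain so that numbering from this end puts the hydroxyl group at C-1 rather than C-10.
With this numbering: the hydroxyl at C-1; two bromo groups at C-3; a methyl group at C-6.
The substituents are ordered alphabetically, ignoring any di-/tri- multipliers.
Putting it together: 3,3-dibromo-6-methyldecan-1-ol.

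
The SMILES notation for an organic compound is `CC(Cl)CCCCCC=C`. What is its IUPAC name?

The longest carbon chain that includes the multiple bond has 9 carbons, so the parent hydride is nonane.
There is one C=C double bond, indicated by the ending -ene.
The numbering direction is chosen so that numbering from this end puts the double bond at C-1 rather than C-8.
This places the double bond between C-1 and C-2; a chloro group at C-8.
Putting it together: 8-chloronon-1-ene.

8-chloronon-1-ene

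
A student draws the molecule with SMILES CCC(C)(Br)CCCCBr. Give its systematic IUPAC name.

1,5-dibromo-5-methylheptane

The longest continuous carbon chain has 7 atoms, so the parent hydride is heptane.
Choose the numbering such that the substituent locant set {1,5,5} is lower than {3,3,7} at the first point of difference.
With this numbering: bromo groups at C-1 and C-5; a methyl group at C-5.
Substituent prefixes are cited in alphabetical order (multiplying prefixes like di-/tri- are ignored for ordering).
The name is 1,5-dibromo-5-methylheptane.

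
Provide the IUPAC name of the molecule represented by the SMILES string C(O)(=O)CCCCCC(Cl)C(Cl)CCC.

Counting along the main chain through the –COOH group gives 11 carbons: the parent is undecane.
A carboxylic acid (terminal –COOH) is the principal characteristic group, giving the suffix -oic acid.
Number the chain so that the carboxylic acid carbon is C-1 by definition.
This places chloro groups at C-7 and C-8.
The name is 7,8-dichloroundecanoic acid.

7,8-dichloroundecanoic acid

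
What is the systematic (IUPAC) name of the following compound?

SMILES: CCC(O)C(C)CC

The longest chain bearing the –OH group is 6 carbons long (hexane).
An alcohol (–OH) is the principal characteristic group, giving the suffix -ol.
Choose the numbering such that numbering from this end puts the hydroxyl group at C-3 rather than C-4.
With this numbering: the hydroxyl at C-3; a methyl group at C-4.
Assembling the pieces gives 4-methylhexan-3-ol.

4-methylhexan-3-ol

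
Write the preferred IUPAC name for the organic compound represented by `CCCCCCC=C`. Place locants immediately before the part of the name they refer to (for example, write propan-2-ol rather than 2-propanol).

oct-1-ene

The longest chain bearing the multiple bond is 8 carbons long (octane).
The chain contains a C=C double bond, so the unsaturation ending is -ene.
Number the chain so that numbering from this end puts the double bond at C-1 rather than C-7.
That gives the double bond between C-1 and C-2.
Putting it together: oct-1-ene.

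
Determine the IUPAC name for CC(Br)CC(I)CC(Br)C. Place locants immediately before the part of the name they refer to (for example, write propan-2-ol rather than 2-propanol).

2,6-dibromo-4-iodoheptane

The longest continuous carbon chain has 7 atoms, so the parent hydride is heptane.
The molecule is symmetric, so either numbering direction gives the same locants.
With this numbering: bromo groups at C-2 and C-6; an iodo group at C-4.
Substituent prefixes are cited in alphabetical order (multiplying prefixes like di-/tri- are ignored for ordering).
The name is 2,6-dibromo-4-iodoheptane.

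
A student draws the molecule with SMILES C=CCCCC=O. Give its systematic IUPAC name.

The longest carbon chain that includes the –CHO group and the multiple bond has 6 carbons, so the parent hydride is hexane.
An aldehyde (terminal –CHO) is the principal characteristic group, giving the suffix -al.
A C=C double bond in the chain gives the infix -ene-.
Choose the numbering such that the aldehyde carbon is C-1 by definition.
That gives the double bond between C-5 and C-6.
Putting it together: hex-5-enal.

hex-5-enal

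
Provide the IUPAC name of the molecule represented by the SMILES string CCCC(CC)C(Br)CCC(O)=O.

Counting along the main chain through the –COOH group gives 8 carbons: the parent is octane.
The principal characteristic group is a carboxylic acid (terminal –COOH), named with the suffix -oic acid.
Choose the numbering such that the carboxylic acid carbon is C-1 by definition.
With this numbering: a bromo group at C-4; an ethyl group at C-5.
The substituents are ordered alphabetically, ignoring any di-/tri- multipliers.
Assembling the pieces gives 4-bromo-5-ethyloctanoic acid.

4-bromo-5-ethyloctanoic acid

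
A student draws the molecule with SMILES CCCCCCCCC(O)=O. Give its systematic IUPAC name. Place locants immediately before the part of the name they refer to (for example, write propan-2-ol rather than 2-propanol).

nonanoic acid

Counting along the main chain through the –COOH group gives 9 carbons: the parent is nonane.
The principal characteristic group is a carboxylic acid (terminal –COOH), named with the suffix -oic acid.
The numbering direction is chosen so that the carboxylic acid carbon is C-1 by definition.
Putting it together: nonanoic acid.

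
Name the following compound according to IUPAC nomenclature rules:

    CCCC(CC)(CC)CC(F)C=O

The longest carbon chain that includes the –CHO group has 7 carbons, so the parent hydride is heptane.
The highest-priority functional group is an aldehyde (terminal –CHO), so the name ends in -al.
The numbering direction is chosen so that the aldehyde carbon is C-1 by definition.
This places two ethyl groups at C-4; a fluoro group at C-2.
Prefixes are listed alphabetically: ethyl, fluoro.
Assembling the pieces gives 4,4-diethyl-2-fluoroheptanal.

4,4-diethyl-2-fluoroheptanal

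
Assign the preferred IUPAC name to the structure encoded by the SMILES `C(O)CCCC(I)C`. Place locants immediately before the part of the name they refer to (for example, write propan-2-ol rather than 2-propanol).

The longest chain bearing the –OH group is 6 carbons long (hexane).
The principal characteristic group is an alcohol (–OH), named with the suffix -ol.
Number the chain so that numbering from this end puts the hydroxyl group at C-1 rather than C-6.
That gives the hydroxyl at C-1; an iodo group at C-5.
Putting it together: 5-iodohexan-1-ol.

5-iodohexan-1-ol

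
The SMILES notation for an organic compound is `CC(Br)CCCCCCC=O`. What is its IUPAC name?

Counting along the main chain through the –CHO group gives 9 carbons: the parent is nonane.
The principal characteristic group is an aldehyde (terminal –CHO), named with the suffix -al.
Choose the numbering such that the aldehyde carbon is C-1 by definition.
With this numbering: a bromo group at C-8.
Assembling the pieces gives 8-bromononanal.

8-bromononanal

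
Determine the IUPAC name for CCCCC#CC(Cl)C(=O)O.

2-chlorooct-3-ynoic acid

The longest chain bearing the –COOH group and the multiple bond is 8 carbons long (octane).
A carboxylic acid (terminal –COOH) is the principal characteristic group, giving the suffix -oic acid.
There is one C≡C triple bond, indicated by the ending -yne.
The numbering direction is chosen so that the carboxylic acid carbon is C-1 by definition.
This places the triple bond between C-3 and C-4; a chloro group at C-2.
Assembling the pieces gives 2-chlorooct-3-ynoic acid.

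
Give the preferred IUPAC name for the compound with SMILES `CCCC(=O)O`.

The longest carbon chain that includes the –COOH group has 4 carbons, so the parent hydride is butane.
The highest-priority functional group is a carboxylic acid (terminal –COOH), so the name ends in -oic acid.
The numbering direction is chosen so that the carboxylic acid carbon is C-1 by definition.
Putting it together: butanoic acid.

butanoic acid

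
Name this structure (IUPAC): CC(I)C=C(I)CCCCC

2,4-diiodonon-3-ene

Counting along the main chain through the multiple bond gives 9 carbons: the parent is nonane.
There is one C=C double bond, indicated by the ending -ene.
Choose the numbering such that numbering from this end puts the double bond at C-3 rather than C-6.
This places the double bond between C-3 and C-4; iodo groups at C-2 and C-4.
Putting it together: 2,4-diiodonon-3-ene.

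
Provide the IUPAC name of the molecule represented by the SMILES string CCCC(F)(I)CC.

The parent chain contains 6 carbons (hexane).
Number the chain so that the substituent locant set {3,3} is lower than {4,4} at the first point of difference.
This places a fluoro group at C-3; an iodo group at C-3.
The substituents are ordered alphabetically, ignoring any di-/tri- multipliers.
Assembling the pieces gives 3-fluoro-3-iodohexane.

3-fluoro-3-iodohexane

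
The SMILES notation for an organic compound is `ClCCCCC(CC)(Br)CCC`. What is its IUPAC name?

5-bromo-1-chloro-5-ethyloctane

The longest carbon chain is 8 atoms: the parent is octane.
Number the chain so that the substituent locant set {1,5,5} is lower than {4,4,8} at the first point of difference.
That gives a bromo group at C-5; a chloro group at C-1; an ethyl group at C-5.
Substituent prefixes are cited in alphabetical order (multiplying prefixes like di-/tri- are ignored for ordering).
Putting it together: 5-bromo-1-chloro-5-ethyloctane.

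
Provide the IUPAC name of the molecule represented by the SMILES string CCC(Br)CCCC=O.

The longest chain bearing the –CHO group is 7 carbons long (heptane).
The highest-priority functional group is an aldehyde (terminal –CHO), so the name ends in -al.
Choose the numbering such that the aldehyde carbon is C-1 by definition.
This places a bromo group at C-5.
The name is 5-bromoheptanal.

5-bromoheptanal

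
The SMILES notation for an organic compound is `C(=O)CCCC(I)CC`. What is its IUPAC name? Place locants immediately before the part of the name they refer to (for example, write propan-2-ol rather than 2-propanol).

5-iodoheptanal

The longest carbon chain that includes the –CHO group has 7 carbons, so the parent hydride is heptane.
The highest-priority functional group is an aldehyde (terminal –CHO), so the name ends in -al.
The numbering direction is chosen so that the aldehyde carbon is C-1 by definition.
That gives an iodo group at C-5.
Putting it together: 5-iodoheptanal.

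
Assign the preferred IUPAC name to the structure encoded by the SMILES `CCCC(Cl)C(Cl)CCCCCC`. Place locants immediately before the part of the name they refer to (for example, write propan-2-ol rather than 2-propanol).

The longest carbon chain is 11 atoms: the parent is undecane.
Choose the numbering such that the substituent locant set {4,5} is lower than {7,8} at the first point of difference.
With this numbering: chloro groups at C-4 and C-5.
Putting it together: 4,5-dichloroundecane.

4,5-dichloroundecane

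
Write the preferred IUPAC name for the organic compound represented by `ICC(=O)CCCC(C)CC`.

Counting along the main chain through the carbonyl gives 8 carbons: the parent is octane.
A ketone (C=O on an internal carbon) is the principal characteristic group, giving the suffix -one.
Choose the numbering such that numbering from this end puts the carbonyl group at C-2 rather than C-7.
This places the carbonyl at C-2; an iodo group at C-1; a methyl group at C-6.
The substituents are ordered alphabetically, ignoring any di-/tri- multipliers.
Assembling the pieces gives 1-iodo-6-methyloctan-2-one.

1-iodo-6-methyloctan-2-one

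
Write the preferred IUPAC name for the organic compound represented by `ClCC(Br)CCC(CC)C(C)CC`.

2-bromo-1-chloro-5-ethyl-6-methyloctane

The parent chain contains 8 carbons (octane).
The numbering direction is chosen so that the substituent locant set {1,2,5,6} is lower than {3,4,7,8} at the first point of difference.
This places a bromo group at C-2; a chloro group at C-1; an ethyl group at C-5; a methyl group at C-6.
Substituent prefixes are cited in alphabetical order (multiplying prefixes like di-/tri- are ignored for ordering).
Putting it together: 2-bromo-1-chloro-5-ethyl-6-methyloctane.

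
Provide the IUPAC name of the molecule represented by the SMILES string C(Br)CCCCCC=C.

8-bromooct-1-ene

The longest chain bearing the multiple bond is 8 carbons long (octane).
A C=C double bond in the chain gives the infix -ene-.
Choose the numbering such that numbering from this end puts the double bond at C-1 rather than C-7.
This places the double bond between C-1 and C-2; a bromo group at C-8.
Putting it together: 8-bromooct-1-ene.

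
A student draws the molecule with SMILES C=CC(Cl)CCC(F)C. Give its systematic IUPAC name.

3-chloro-6-fluorohept-1-ene

The longest chain bearing the multiple bond is 7 carbons long (heptane).
The chain contains a C=C double bond, so the unsaturation ending is -ene.
The numbering direction is chosen so that numbering from this end puts the double bond at C-1 rather than C-6.
This places the double bond between C-1 and C-2; a chloro group at C-3; a fluoro group at C-6.
Substituent prefixes are cited in alphabetical order (multiplying prefixes like di-/tri- are ignored for ordering).
The name is 3-chloro-6-fluorohept-1-ene.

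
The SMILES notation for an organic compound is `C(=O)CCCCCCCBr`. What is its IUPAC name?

8-bromooctanal

The longest carbon chain that includes the –CHO group has 8 carbons, so the parent hydride is octane.
An aldehyde (terminal –CHO) is the principal characteristic group, giving the suffix -al.
Number the chain so that the aldehyde carbon is C-1 by definition.
That gives a bromo group at C-8.
Assembling the pieces gives 8-bromooctanal.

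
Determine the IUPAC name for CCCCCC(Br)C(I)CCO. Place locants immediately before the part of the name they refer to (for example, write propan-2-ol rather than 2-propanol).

The longest carbon chain that includes the –OH group has 9 carbons, so the parent hydride is nonane.
The principal characteristic group is an alcohol (–OH), named with the suffix -ol.
Number the chain so that numbering from this end puts the hydroxyl group at C-1 rather than C-9.
This places the hydroxyl at C-1; a bromo group at C-4; an iodo group at C-3.
Prefixes are listed alphabetically: bromo, iodo.
The name is 4-bromo-3-iodononan-1-ol.

4-bromo-3-iodononan-1-ol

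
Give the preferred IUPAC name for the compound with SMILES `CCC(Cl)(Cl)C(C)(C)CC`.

The parent chain contains 6 carbons (hexane).
The numbering direction is chosen so that the locant sets are identical either way, so the alphabetically earlier chloro substituent takes the lower locants ({3,3} rather than {4,4}, first differing at 3 vs 4).
That gives two chloro groups at C-3; two methyl groups at C-4.
The substituents are ordered alphabetically, ignoring any di-/tri- multipliers.
Assembling the pieces gives 3,3-dichloro-4,4-dimethylhexane.

3,3-dichloro-4,4-dimethylhexane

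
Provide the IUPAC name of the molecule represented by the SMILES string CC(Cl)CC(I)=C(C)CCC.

2-chloro-4-iodo-5-methyloct-4-ene

Counting along the main chain through the multiple bond gives 8 carbons: the parent is octane.
The chain contains a C=C double bond, so the unsaturation ending is -ene.
The numbering direction is chosen so that the substituent locant set {2,4,5} is lower than {4,5,7} at the first point of difference.
With this numbering: the double bond between C-4 and C-5; a chloro group at C-2; an iodo group at C-4; a methyl group at C-5.
The substituents are ordered alphabetically, ignoring any di-/tri- multipliers.
The name is 2-chloro-4-iodo-5-methyloct-4-ene.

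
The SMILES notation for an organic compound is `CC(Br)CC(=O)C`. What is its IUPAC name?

The longest chain bearing the carbonyl is 5 carbons long (pentane).
The highest-priority functional group is a ketone (C=O on an internal carbon), so the name ends in -one.
Number the chain so that numbering from this end puts the carbonyl group at C-2 rather than C-4.
With this numbering: the carbonyl at C-2; a bromo group at C-4.
Assembling the pieces gives 4-bromopentan-2-one.

4-bromopentan-2-one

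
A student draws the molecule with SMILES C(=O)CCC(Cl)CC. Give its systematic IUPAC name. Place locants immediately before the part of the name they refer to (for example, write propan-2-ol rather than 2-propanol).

4-chlorohexanal

The longest carbon chain that includes the –CHO group has 6 carbons, so the parent hydride is hexane.
The highest-priority functional group is an aldehyde (terminal –CHO), so the name ends in -al.
The numbering direction is chosen so that the aldehyde carbon is C-1 by definition.
This places a chloro group at C-4.
The name is 4-chlorohexanal.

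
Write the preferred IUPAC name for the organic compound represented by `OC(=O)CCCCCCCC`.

nonanoic acid

The longest chain bearing the –COOH group is 9 carbons long (nonane).
The principal characteristic group is a carboxylic acid (terminal –COOH), named with the suffix -oic acid.
Number the chain so that the carboxylic acid carbon is C-1 by definition.
The name is nonanoic acid.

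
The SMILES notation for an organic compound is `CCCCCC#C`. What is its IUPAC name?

hept-1-yne

The longest carbon chain that includes the multiple bond has 7 carbons, so the parent hydride is heptane.
The chain contains a C≡C triple bond, so the unsaturation ending is -yne.
Choose the numbering such that numbering from this end puts the triple bond at C-1 rather than C-6.
That gives the triple bond between C-1 and C-2.
The name is hept-1-yne.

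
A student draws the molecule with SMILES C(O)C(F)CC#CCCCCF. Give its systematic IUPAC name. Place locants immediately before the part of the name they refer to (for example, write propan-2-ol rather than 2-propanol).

2,9-difluoronon-4-yn-1-ol

The longest chain bearing the –OH group and the multiple bond is 9 carbons long (nonane).
An alcohol (–OH) is the principal characteristic group, giving the suffix -ol.
The chain contains a C≡C triple bond, so the unsaturation ending is -yne.
Choose the numbering such that numbering from this end puts the hydroxyl group at C-1 rather than C-9.
With this numbering: the hydroxyl at C-1; the triple bond between C-4 and C-5; fluoro groups at C-2 and C-9.
Putting it together: 2,9-difluoronon-4-yn-1-ol.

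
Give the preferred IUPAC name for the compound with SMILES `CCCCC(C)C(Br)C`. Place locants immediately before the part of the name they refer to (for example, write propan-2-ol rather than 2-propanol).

The parent chain contains 7 carbons (heptane).
The numbering direction is chosen so that the substituent locant set {2,3} is lower than {5,6} at the first point of difference.
With this numbering: a bromo group at C-2; a methyl group at C-3.
The substituents are ordered alphabetically, ignoring any di-/tri- multipliers.
The name is 2-bromo-3-methylheptane.

2-bromo-3-methylheptane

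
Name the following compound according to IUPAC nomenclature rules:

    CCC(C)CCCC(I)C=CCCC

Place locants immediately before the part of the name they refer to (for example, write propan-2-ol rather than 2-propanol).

The longest carbon chain that includes the multiple bond has 12 carbons, so the parent hydride is dodecane.
The chain contains a C=C double bond, so the unsaturation ending is -ene.
The numbering direction is chosen so that numbering from this end puts the double bond at C-4 rather than C-8.
This places the double bond between C-4 and C-5; an iodo group at C-6; a methyl group at C-10.
Substituent prefixes are cited in alphabetical order (multiplying prefixes like di-/tri- are ignored for ordering).
Putting it together: 6-iodo-10-methyldodec-4-ene.

6-iodo-10-methyldodec-4-ene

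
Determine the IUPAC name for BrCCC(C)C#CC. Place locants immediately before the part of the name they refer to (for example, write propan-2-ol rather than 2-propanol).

6-bromo-4-methylhex-2-yne

Counting along the main chain through the multiple bond gives 6 carbons: the parent is hexane.
A C≡C triple bond in the chain gives the infix -yne-.
The numbering direction is chosen so that numbering from this end puts the triple bond at C-2 rather than C-4.
That gives the triple bond between C-2 and C-3; a bromo group at C-6; a methyl group at C-4.
The substituents are ordered alphabetically, ignoring any di-/tri- multipliers.
Assembling the pieces gives 6-bromo-4-methylhex-2-yne.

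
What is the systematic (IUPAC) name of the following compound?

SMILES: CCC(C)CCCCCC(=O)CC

9-methylundecan-3-one

The longest chain bearing the carbonyl is 11 carbons long (undecane).
A ketone (C=O on an internal carbon) is the principal characteristic group, giving the suffix -one.
The numbering direction is chosen so that numbering from this end puts the carbonyl group at C-3 rather than C-9.
That gives the carbonyl at C-3; a methyl group at C-9.
Putting it together: 9-methylundecan-3-one.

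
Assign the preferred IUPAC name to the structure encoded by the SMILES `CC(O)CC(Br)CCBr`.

The longest carbon chain that includes the –OH group has 6 carbons, so the parent hydride is hexane.
The principal characteristic group is an alcohol (–OH), named with the suffix -ol.
Number the chain so that numbering from this end puts the hydroxyl group at C-2 rather than C-5.
This places the hydroxyl at C-2; bromo groups at C-4 and C-6.
Putting it together: 4,6-dibromohexan-2-ol.

4,6-dibromohexan-2-ol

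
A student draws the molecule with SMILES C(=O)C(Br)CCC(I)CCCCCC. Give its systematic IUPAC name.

2-bromo-5-iodoundecanal

The longest chain bearing the –CHO group is 11 carbons long (undecane).
The principal characteristic group is an aldehyde (terminal –CHO), named with the suffix -al.
Choose the numbering such that the aldehyde carbon is C-1 by definition.
That gives a bromo group at C-2; an iodo group at C-5.
Prefixes are listed alphabetically: bromo, iodo.
The name is 2-bromo-5-iodoundecanal.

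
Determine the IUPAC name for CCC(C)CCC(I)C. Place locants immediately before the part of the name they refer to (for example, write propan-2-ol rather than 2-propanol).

The parent chain contains 7 carbons (heptane).
Choose the numbering such that the substituent locant set {2,5} is lower than {3,6} at the first point of difference.
With this numbering: an iodo group at C-2; a methyl group at C-5.
Substituent prefixes are cited in alphabetical order (multiplying prefixes like di-/tri- are ignored for ordering).
Assembling the pieces gives 2-iodo-5-methylheptane.

2-iodo-5-methylheptane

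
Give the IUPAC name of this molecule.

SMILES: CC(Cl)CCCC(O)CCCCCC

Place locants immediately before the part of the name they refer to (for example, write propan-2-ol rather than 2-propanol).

2-chlorododecan-6-ol

The longest chain bearing the –OH group is 12 carbons long (dodecane).
The highest-priority functional group is an alcohol (–OH), so the name ends in -ol.
Choose the numbering such that numbering from this end puts the hydroxyl group at C-6 rather than C-7.
This places the hydroxyl at C-6; a chloro group at C-2.
The name is 2-chlorododecan-6-ol.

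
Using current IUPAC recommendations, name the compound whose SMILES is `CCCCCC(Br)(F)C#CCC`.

5-bromo-5-fluorodec-3-yne

Counting along the main chain through the multiple bond gives 10 carbons: the parent is decane.
The chain contains a C≡C triple bond, so the unsaturation ending is -yne.
Number the chain so that numbering from this end puts the triple bond at C-3 rather than C-7.
With this numbering: the triple bond between C-3 and C-4; a bromo group at C-5; a fluoro group at C-5.
Substituent prefixes are cited in alphabetical order (multiplying prefixes like di-/tri- are ignored for ordering).
Assembling the pieces gives 5-bromo-5-fluorodec-3-yne.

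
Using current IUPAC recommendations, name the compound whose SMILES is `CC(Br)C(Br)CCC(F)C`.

The longest continuous carbon chain has 7 atoms, so the parent hydride is heptane.
The numbering direction is chosen so that the substituent locant set {2,3,6} is lower than {2,5,6} at the first point of difference.
That gives bromo groups at C-2 and C-3; a fluoro group at C-6.
The substituents are ordered alphabetically, ignoring any di-/tri- multipliers.
The name is 2,3-dibromo-6-fluoroheptane.

2,3-dibromo-6-fluoroheptane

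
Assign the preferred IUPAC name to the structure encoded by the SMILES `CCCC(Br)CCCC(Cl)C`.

The longest carbon chain is 9 atoms: the parent is nonane.
The numbering direction is chosen so that the substituent locant set {2,6} is lower than {4,8} at the first point of difference.
This places a bromo group at C-6; a chloro group at C-2.
The substituents are ordered alphabetically, ignoring any di-/tri- multipliers.
Putting it together: 6-bromo-2-chlorononane.

6-bromo-2-chlorononane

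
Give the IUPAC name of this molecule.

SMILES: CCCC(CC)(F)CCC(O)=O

4-ethyl-4-fluoroheptanoic acid

The longest carbon chain that includes the –COOH group has 7 carbons, so the parent hydride is heptane.
The principal characteristic group is a carboxylic acid (terminal –COOH), named with the suffix -oic acid.
Number the chain so that the carboxylic acid carbon is C-1 by definition.
This places an ethyl group at C-4; a fluoro group at C-4.
The substituents are ordered alphabetically, ignoring any di-/tri- multipliers.
The name is 4-ethyl-4-fluoroheptanoic acid.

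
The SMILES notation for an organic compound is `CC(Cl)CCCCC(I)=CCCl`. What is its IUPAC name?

1,8-dichloro-3-iodonon-2-ene

The longest carbon chain that includes the multiple bond has 9 carbons, so the parent hydride is nonane.
A C=C double bond in the chain gives the infix -ene-.
Choose the numbering such that numbering from this end puts the double bond at C-2 rather than C-7.
This places the double bond between C-2 and C-3; chloro groups at C-1 and C-8; an iodo group at C-3.
Prefixes are listed alphabetically: chloro, iodo.
Assembling the pieces gives 1,8-dichloro-3-iodonon-2-ene.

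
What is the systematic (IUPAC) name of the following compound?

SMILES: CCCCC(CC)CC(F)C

4-ethyl-2-fluorooctane

The parent chain contains 8 carbons (octane).
The numbering direction is chosen so that the substituent locant set {2,4} is lower than {5,7} at the first point of difference.
This places an ethyl group at C-4; a fluoro group at C-2.
Prefixes are listed alphabetically: ethyl, fluoro.
The name is 4-ethyl-2-fluorooctane.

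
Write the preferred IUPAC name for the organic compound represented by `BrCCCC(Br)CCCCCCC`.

The longest continuous carbon chain has 11 atoms, so the parent hydride is undecane.
Choose the numbering such that the substituent locant set {1,4} is lower than {8,11} at the first point of difference.
With this numbering: bromo groups at C-1 and C-4.
Putting it together: 1,4-dibromoundecane.

1,4-dibromoundecane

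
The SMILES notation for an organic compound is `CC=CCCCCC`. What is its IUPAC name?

Counting along the main chain through the multiple bond gives 8 carbons: the parent is octane.
The chain contains a C=C double bond, so the unsaturation ending is -ene.
Choose the numbering such that numbering from this end puts the double bond at C-2 rather than C-6.
That gives the double bond between C-2 and C-3.
Putting it together: oct-2-ene.

oct-2-ene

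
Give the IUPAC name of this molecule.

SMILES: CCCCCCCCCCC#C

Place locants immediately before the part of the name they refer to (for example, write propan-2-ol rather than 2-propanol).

Counting along the main chain through the multiple bond gives 12 carbons: the parent is dodecane.
There is one C≡C triple bond, indicated by the ending -yne.
Number the chain so that numbering from this end puts the triple bond at C-1 rather than C-11.
With this numbering: the triple bond between C-1 and C-2.
The name is dodec-1-yne.

dodec-1-yne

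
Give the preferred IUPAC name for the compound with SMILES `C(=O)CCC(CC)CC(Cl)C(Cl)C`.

6,7-dichloro-4-ethyloctanal

The longest carbon chain that includes the –CHO group has 8 carbons, so the parent hydride is octane.
The principal characteristic group is an aldehyde (terminal –CHO), named with the suffix -al.
Choose the numbering such that the aldehyde carbon is C-1 by definition.
This places chloro groups at C-6 and C-7; an ethyl group at C-4.
Prefixes are listed alphabetically: chloro, ethyl.
Assembling the pieces gives 6,7-dichloro-4-ethyloctanal.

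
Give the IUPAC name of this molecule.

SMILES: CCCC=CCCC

The longest carbon chain that includes the multiple bond has 8 carbons, so the parent hydride is octane.
A C=C double bond in the chain gives the infix -ene-.
Both numbering directions give the same locant set; either may be used.
With this numbering: the double bond between C-4 and C-5.
Putting it together: oct-4-ene.

oct-4-ene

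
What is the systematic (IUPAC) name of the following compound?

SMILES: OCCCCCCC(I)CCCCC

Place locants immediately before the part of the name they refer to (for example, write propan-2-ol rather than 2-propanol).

Counting along the main chain through the –OH group gives 12 carbons: the parent is dodecane.
The highest-priority functional group is an alcohol (–OH), so the name ends in -ol.
Number the chain so that numbering from this end puts the hydroxyl group at C-1 rather than C-12.
This places the hydroxyl at C-1; an iodo group at C-7.
Assembling the pieces gives 7-iodododecan-1-ol.

7-iodododecan-1-ol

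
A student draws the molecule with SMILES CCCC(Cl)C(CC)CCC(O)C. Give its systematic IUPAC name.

The longest carbon chain that includes the –OH group has 9 carbons, so the parent hydride is nonane.
An alcohol (–OH) is the principal characteristic group, giving the suffix -ol.
Choose the numbering such that numbering from this end puts the hydroxyl group at C-2 rather than C-8.
This places the hydroxyl at C-2; a chloro group at C-6; an ethyl group at C-5.
Substituent prefixes are cited in alphabetical order (multiplying prefixes like di-/tri- are ignored for ordering).
Assembling the pieces gives 6-chloro-5-ethylnonan-2-ol.

6-chloro-5-ethylnonan-2-ol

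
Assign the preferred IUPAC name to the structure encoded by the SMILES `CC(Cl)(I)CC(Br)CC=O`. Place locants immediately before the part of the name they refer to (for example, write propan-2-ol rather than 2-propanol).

The longest carbon chain that includes the –CHO group has 6 carbons, so the parent hydride is hexane.
An aldehyde (terminal –CHO) is the principal characteristic group, giving the suffix -al.
Number the chain so that the aldehyde carbon is C-1 by definition.
This places a bromo group at C-3; a chloro group at C-5; an iodo group at C-5.
Substituent prefixes are cited in alphabetical order (multiplying prefixes like di-/tri- are ignored for ordering).
Assembling the pieces gives 3-bromo-5-chloro-5-iodohexanal.

3-bromo-5-chloro-5-iodohexanal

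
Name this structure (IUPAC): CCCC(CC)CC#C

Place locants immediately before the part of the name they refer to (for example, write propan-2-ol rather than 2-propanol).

Counting along the main chain through the multiple bond gives 7 carbons: the parent is heptane.
A C≡C triple bond in the chain gives the infix -yne-.
Choose the numbering such that numbering from this end puts the triple bond at C-1 rather than C-6.
This places the triple bond between C-1 and C-2; an ethyl group at C-4.
Assembling the pieces gives 4-ethylhept-1-yne.

4-ethylhept-1-yne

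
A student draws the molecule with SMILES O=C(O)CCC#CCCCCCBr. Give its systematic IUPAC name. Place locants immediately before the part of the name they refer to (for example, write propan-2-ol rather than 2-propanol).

The longest chain bearing the –COOH group and the multiple bond is 10 carbons long (decane).
The principal characteristic group is a carboxylic acid (terminal –COOH), named with the suffix -oic acid.
The chain contains a C≡C triple bond, so the unsaturation ending is -yne.
Number the chain so that the carboxylic acid carbon is C-1 by definition.
This places the triple bond between C-4 and C-5; a bromo group at C-10.
The name is 10-bromodec-4-ynoic acid.

10-bromodec-4-ynoic acid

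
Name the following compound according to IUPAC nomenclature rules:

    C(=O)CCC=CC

The longest carbon chain that includes the –CHO group and the multiple bond has 6 carbons, so the parent hydride is hexane.
The highest-priority functional group is an aldehyde (terminal –CHO), so the name ends in -al.
A C=C double bond in the chain gives the infix -ene-.
The numbering direction is chosen so that the aldehyde carbon is C-1 by definition.
That gives the double bond between C-4 and C-5.
Assembling the pieces gives hex-4-enal.

hex-4-enal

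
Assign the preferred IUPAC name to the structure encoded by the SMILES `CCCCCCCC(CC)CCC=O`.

4-ethylundecanal

The longest chain bearing the –CHO group is 11 carbons long (undecane).
An aldehyde (terminal –CHO) is the principal characteristic group, giving the suffix -al.
The numbering direction is chosen so that the aldehyde carbon is C-1 by definition.
This places an ethyl group at C-4.
Putting it together: 4-ethylundecanal.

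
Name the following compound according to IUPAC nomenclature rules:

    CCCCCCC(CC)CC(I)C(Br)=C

Counting along the main chain through the multiple bond gives 11 carbons: the parent is undecane.
The chain contains a C=C double bond, so the unsaturation ending is -ene.
Choose the numbering such that numbering from this end puts the double bond at C-1 rather than C-10.
That gives the double bond between C-1 and C-2; a bromo group at C-2; an ethyl group at C-5; an iodo group at C-3.
Substituent prefixes are cited in alphabetical order (multiplying prefixes like di-/tri- are ignored for ordering).
The name is 2-bromo-5-ethyl-3-iodoundec-1-ene.

2-bromo-5-ethyl-3-iodoundec-1-ene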